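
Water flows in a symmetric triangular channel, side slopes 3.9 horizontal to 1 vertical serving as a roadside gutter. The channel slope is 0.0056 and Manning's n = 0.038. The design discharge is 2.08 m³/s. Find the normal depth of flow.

y_n = 0.734 m

Manning's equation rearranged: A R^(2/3) = nQ / (1·√S) = 0.038 × 2.08 / (√0.0056) = 1.056.
Try y = 0.903 m: A R^(2/3) = 1.832 — over.
Try y = 0.546 m: A R^(2/3) = 0.479 — short.
Try y = 0.734 m: A R^(2/3) = 1.054 — ≈ 1.056.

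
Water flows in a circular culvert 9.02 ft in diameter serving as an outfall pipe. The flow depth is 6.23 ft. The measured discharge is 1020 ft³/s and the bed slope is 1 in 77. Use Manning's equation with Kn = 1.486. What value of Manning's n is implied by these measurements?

For a circular section of diameter D = 9.02 ft at depth y = 6.23 ft, the central angle is θ = 2 arccos(1 − 2y/D) = 3.924 rad. Then A = (D²/8)(θ − sin θ) = 47.08 ft² and P = Dθ/2 = 17.7 ft.
Hydraulic radius R = A/P = 47.08/17.7 = 2.66 ft.
Rearranging Manning's equation: n = (1.486/Q) A R^(2/3) S^(1/2) = (1.486/1020) × 47.08 × 2.66^(2/3) × √0.01299 = 0.015.

n = 0.015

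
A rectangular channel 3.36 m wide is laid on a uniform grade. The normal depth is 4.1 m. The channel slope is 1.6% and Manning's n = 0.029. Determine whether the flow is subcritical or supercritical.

Flow area A = b·y = 3.36 × 4.1 = 13.78 m². Wetted perimeter P = b + 2y = 3.36 + 2×4.1 = 11.56 m.
Hydraulic radius R = A/P = 13.78/11.56 = 1.192 m.
V = (1/n) R^(2/3) √S = (1/0.029) × 1.192^(2/3) × √0.016 = 4.903 m/s. Hydraulic depth D_h = A/T = 13.78/3.36 = 4.1 m.
Froude number Fr = V/√(g·D_h) = 4.903/√(9.81×4.1) = 0.773, which is less than 1, so the flow is subcritical.

subcritical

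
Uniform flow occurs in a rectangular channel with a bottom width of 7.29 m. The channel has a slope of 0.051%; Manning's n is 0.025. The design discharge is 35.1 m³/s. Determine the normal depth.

Manning's equation rearranged: A R^(2/3) = nQ / (1·√S) = 0.025 × 35.1 / (√0.00051) = 38.86.
Try y = 2.96 m: A R^(2/3) = 29.93 — low.
Try y = 4.5 m: A R^(2/3) = 52.31 — high.
Try y = 3.59 m: A R^(2/3) = 38.85 — ≈ 38.86.

y_n = 3.59 m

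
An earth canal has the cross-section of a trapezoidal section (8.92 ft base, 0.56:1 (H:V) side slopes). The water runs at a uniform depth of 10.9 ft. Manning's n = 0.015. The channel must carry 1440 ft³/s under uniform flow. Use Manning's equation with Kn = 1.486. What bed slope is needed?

S = 0.000965

With bottom width b = 8.92 ft and side slope z = 0.56: A = (b + zy)y = (8.92 + 0.56×10.9)×10.9 = 163.8 ft²; P = b + 2y√(1+z²) = 8.92 + 2×10.9×1.146 = 33.91 ft.
Hydraulic radius R = A/P = 163.8/33.91 = 4.83 ft.
From Manning's equation, S = [nQ / (1.486 A R^(2/3))]² = [0.015 × 1440 / (1.486 × 163.8 × 4.83^(2/3))]² = 0.000965.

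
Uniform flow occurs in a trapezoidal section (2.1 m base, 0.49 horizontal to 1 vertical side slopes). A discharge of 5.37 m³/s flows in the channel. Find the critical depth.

At critical depth, Q² T / (g A³) = 1, i.e. A³/T = Q²/g = 5.37²/9.81 = 2.94.
At y = 0.987 m: A³/T = 5.406 — over.
At y = 0.627 m: A³/T = 1.267 — short.
At y = 0.817 m: A³/T = 2.939 — ≈ 2.94.

y_c = 0.817 m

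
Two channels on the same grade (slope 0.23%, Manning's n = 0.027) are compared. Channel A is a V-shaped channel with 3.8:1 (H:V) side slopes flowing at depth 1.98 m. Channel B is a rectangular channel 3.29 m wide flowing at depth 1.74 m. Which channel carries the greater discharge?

channel A

Channel A: For a triangular section with side slope z = 3.8: A = zy² = 3.8×1.98² = 14.9 m²; P = 2y√(1+z²) = 2×1.98×3.929 = 15.56 m. Hydraulic radius R = A/P = 14.9/15.56 = 0.9574 m. Q_A = (1/0.027)·14.9·0.9574^(2/3)·√0.0023 = 25.7 m³/s.
Channel B: Flow area A = b·y = 3.29 × 1.74 = 5.725 m². Wetted perimeter P = b + 2y = 3.29 + 2×1.74 = 6.77 m. Hydraulic radius R = A/P = 5.725/6.77 = 0.8456 m. Q_B = (1/0.027)·5.725·0.8456^(2/3)·√0.0023 = 9.092 m³/s.
Q_A = 25.7 m³/s vs Q_B = 9.092 m³/s, so channel A carries more.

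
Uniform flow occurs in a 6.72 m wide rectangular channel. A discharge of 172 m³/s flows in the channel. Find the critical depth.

For a rectangular channel, critical depth y_c = (q²/g)^(1/3) where q = Q/b = 172/6.72 = 25.6 m²/s.
So y_c = (25.6²/9.81)^(1/3) = 4.06 m.

y_c = 4.06 m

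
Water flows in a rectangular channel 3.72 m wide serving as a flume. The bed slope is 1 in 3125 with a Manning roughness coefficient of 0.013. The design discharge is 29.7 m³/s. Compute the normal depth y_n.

Manning's equation rearranged: A R^(2/3) = nQ / (1·√S) = 0.013 × 29.7 / (√0.00032) = 21.58.
Trying y = 6.01 m: A R^(2/3) = 28.25 — high.
Trying y = 4.03 m: A R^(2/3) = 17.61 — low.
Trying y = 4.78 m: A R^(2/3) = 21.6 — ≈ 21.58.

y_n = 4.78 m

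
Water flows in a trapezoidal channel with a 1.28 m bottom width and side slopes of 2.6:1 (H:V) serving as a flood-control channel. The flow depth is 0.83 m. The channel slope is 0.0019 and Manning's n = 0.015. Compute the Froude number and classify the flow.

subcritical

With bottom width b = 1.28 m and side slope z = 2.6: A = (b + zy)y = (1.28 + 2.6×0.83)×0.83 = 2.854 m²; P = b + 2y√(1+z²) = 1.28 + 2×0.83×2.786 = 5.904 m.
Hydraulic radius R = A/P = 2.854/5.904 = 0.4833 m.
V = (1/n) R^(2/3) √S = (1/0.015) × 0.4833^(2/3) × √0.0019 = 1.79 m/s. Hydraulic depth D_h = A/T = 2.854/5.596 = 0.5099 m.
Froude number Fr = V/√(g·D_h) = 1.79/√(9.81×0.5099) = 0.8, which is less than 1, so the flow is subcritical.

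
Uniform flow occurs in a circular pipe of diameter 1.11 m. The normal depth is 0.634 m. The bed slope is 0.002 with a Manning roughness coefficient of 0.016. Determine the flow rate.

Q = 0.716 m³/s

For a circular section of diameter D = 1.11 m at depth y = 0.634 m, the central angle is θ = 2 arccos(1 − 2y/D) = 3.427 rad. Then A = (D²/8)(θ − sin θ) = 0.5712 m² and P = Dθ/2 = 1.902 m.
Hydraulic radius R = A/P = 0.5712/1.902 = 0.3003 m.
Manning's equation: Q = (1/n) A R^(2/3) S^(1/2) = (1/0.016) × 0.5712 × 0.3003^(2/3) × 0.002^(1/2) = 0.716 m³/s.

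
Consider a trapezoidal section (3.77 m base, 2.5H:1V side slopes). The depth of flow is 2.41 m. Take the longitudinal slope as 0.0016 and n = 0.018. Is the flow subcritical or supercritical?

subcritical

With bottom width b = 3.77 m and side slope z = 2.5: A = (b + zy)y = (3.77 + 2.5×2.41)×2.41 = 23.61 m²; P = b + 2y√(1+z²) = 3.77 + 2×2.41×2.693 = 16.75 m.
Hydraulic radius R = A/P = 23.61/16.75 = 1.409 m.
V = (1/n) R^(2/3) √S = (1/0.018) × 1.409^(2/3) × √0.0016 = 2.794 m/s. Hydraulic depth D_h = A/T = 23.61/15.82 = 1.492 m.
Froude number Fr = V/√(g·D_h) = 2.794/√(9.81×1.492) = 0.73, which is less than 1, so the flow is subcritical.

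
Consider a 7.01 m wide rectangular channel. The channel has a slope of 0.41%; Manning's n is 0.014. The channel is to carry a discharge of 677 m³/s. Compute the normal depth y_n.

y_n = 11 m

Manning's equation rearranged: A R^(2/3) = nQ / (1·√S) = 0.014 × 677 / (√0.0041) = 148.
Trying y = 7.73 m: A R^(2/3) = 97.45 — short.
Trying y = 14 m: A R^(2/3) = 195.1 — over.
Trying y = 11 m: A R^(2/3) = 148 — close enough.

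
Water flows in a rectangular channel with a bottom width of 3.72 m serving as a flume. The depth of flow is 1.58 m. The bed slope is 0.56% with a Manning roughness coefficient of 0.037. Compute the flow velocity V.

V = 1.82 m/s

Flow area A = b·y = 3.72 × 1.58 = 5.878 m². Wetted perimeter P = b + 2y = 3.72 + 2×1.58 = 6.88 m.
Hydraulic radius R = A/P = 5.878/6.88 = 0.8543 m.
From Manning's equation, V = (1/n) R^(2/3) S^(1/2) = (1/0.037) × 0.8543^(2/3) × 0.0056^(1/2) = 1.82 m/s.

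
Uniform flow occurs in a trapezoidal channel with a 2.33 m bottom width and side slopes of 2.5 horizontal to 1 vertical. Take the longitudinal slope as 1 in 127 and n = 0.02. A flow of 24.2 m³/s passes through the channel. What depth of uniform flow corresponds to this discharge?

y_n = 1.23 m

Manning's equation rearranged: A R^(2/3) = nQ / (1·√S) = 0.02 × 24.2 / (√0.007874) = 5.454.
Trying y = 1.39 m: A R^(2/3) = 7.081 — over.
Trying y = 1.01 m: A R^(2/3) = 3.608 — short.
Trying y = 1.23 m: A R^(2/3) = 5.451 — close enough.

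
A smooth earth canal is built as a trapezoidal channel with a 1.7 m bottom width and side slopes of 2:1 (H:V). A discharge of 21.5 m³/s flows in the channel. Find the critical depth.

At critical depth, Q² T / (g A³) = 1, i.e. A³/T = Q²/g = 21.5²/9.81 = 47.12.
Try y = 1.07 m: A³/T = 11.6 — short.
Try y = 1.93 m: A³/T = 131.2 — over.
Try y = 1.51 m: A³/T = 46.78 — ≈ 47.12.

y_c = 1.51 m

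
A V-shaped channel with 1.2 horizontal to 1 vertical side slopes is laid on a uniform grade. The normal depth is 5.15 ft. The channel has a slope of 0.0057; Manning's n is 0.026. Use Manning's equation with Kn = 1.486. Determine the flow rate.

For a triangular section with side slope z = 1.2: A = zy² = 1.2×5.15² = 31.83 ft²; P = 2y√(1+z²) = 2×5.15×1.562 = 16.09 ft.
Hydraulic radius R = A/P = 31.83/16.09 = 1.978 ft.
Manning's equation: Q = (1.486/n) A R^(2/3) S^(1/2) = (1.486/0.026) × 31.83 × 1.978^(2/3) × 0.0057^(1/2) = 216 ft³/s.

Q = 216 ft³/s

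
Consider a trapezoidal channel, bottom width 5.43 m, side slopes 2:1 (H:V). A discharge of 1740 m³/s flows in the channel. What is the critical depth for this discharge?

y_c = 9.65 m

At critical depth, Q² T / (g A³) = 1, i.e. A³/T = Q²/g = 1740²/9.81 = 308600.
Try y = 8.21 m: A³/T = 150800 — short.
Try y = 10.7 m: A³/T = 490600 — over.
Try y = 9.65 m: A³/T = 308700 — ≈ 308600.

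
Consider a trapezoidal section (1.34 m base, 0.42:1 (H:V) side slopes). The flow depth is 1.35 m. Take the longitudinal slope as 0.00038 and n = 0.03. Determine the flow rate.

With bottom width b = 1.34 m and side slope z = 0.42: A = (b + zy)y = (1.34 + 0.42×1.35)×1.35 = 2.574 m²; P = b + 2y√(1+z²) = 1.34 + 2×1.35×1.085 = 4.268 m.
Hydraulic radius R = A/P = 2.574/4.268 = 0.6031 m.
Manning's equation: Q = (1/n) A R^(2/3) S^(1/2) = (1/0.03) × 2.574 × 0.6031^(2/3) × 0.00038^(1/2) = 1.19 m³/s.

Q = 1.19 m³/s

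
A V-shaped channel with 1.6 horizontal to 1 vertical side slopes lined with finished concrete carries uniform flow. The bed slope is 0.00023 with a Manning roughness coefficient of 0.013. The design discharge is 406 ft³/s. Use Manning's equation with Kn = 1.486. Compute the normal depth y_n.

y_n = 8.04 ft

Manning's equation rearranged: A R^(2/3) = nQ / (1.486·√S) = 0.013 × 406 / (1.486 × √0.00023) = 234.2.
At y = 6.18 ft: A R^(2/3) = 116.1 — low.
At y = 8.04 ft: A R^(2/3) = 234.3 — close enough.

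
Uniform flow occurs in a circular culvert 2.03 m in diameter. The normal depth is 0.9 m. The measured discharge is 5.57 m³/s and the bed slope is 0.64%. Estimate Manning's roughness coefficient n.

For a circular section of diameter D = 2.03 m at depth y = 0.9 m, the central angle is θ = 2 arccos(1 − 2y/D) = 2.915 rad. Then A = (D²/8)(θ − sin θ) = 1.385 m² and P = Dθ/2 = 2.958 m.
Hydraulic radius R = A/P = 1.385/2.958 = 0.4683 m.
Rearranging Manning's equation: n = (1/Q) A R^(2/3) S^(1/2) = (1/5.57) × 1.385 × 0.4683^(2/3) × √0.0064 = 0.012.

n = 0.012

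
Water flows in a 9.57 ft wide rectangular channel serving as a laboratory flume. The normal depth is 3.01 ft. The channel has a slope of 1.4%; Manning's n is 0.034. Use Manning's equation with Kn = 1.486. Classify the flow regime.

Flow area A = b·y = 9.57 × 3.01 = 28.81 ft². Wetted perimeter P = b + 2y = 9.57 + 2×3.01 = 15.59 ft.
Hydraulic radius R = A/P = 28.81/15.59 = 1.848 ft.
V = (1.486/n) R^(2/3) √S = (1.486/0.034) × 1.848^(2/3) × √0.014 = 7.787 ft/s. Hydraulic depth D_h = A/T = 28.81/9.57 = 3.01 ft.
Froude number Fr = V/√(g·D_h) = 7.787/√(32.2×3.01) = 0.791, which is less than 1, so the flow is subcritical.

subcritical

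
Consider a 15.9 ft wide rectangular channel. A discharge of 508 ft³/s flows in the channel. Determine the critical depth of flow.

For a rectangular channel, critical depth y_c = (q²/g)^(1/3) where q = Q/b = 508/15.9 = 31.95 ft²/s.
So y_c = (31.95²/32.2)^(1/3) = 3.16 ft.

y_c = 3.16 ft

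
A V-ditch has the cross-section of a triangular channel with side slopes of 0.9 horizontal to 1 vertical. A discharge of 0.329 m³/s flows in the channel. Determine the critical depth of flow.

y_c = 0.486 m

At critical depth, Q² T / (g A³) = 1, i.e. A³/T = Q²/g = 0.329²/9.81 = 0.01103.
Trying y = 0.341 m: A³/T = 0.001867 — short.
Trying y = 0.602 m: A³/T = 0.03202 — over.
Trying y = 0.486 m: A³/T = 0.01098 — close enough.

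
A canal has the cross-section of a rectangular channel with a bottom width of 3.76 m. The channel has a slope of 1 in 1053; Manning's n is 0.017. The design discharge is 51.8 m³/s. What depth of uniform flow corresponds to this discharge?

y_n = 5.99 m

Manning's equation rearranged: A R^(2/3) = nQ / (1·√S) = 0.017 × 51.8 / (√0.0009497) = 28.58.
Try y = 5.26 m: A R^(2/3) = 24.57 — low.
Try y = 6.5 m: A R^(2/3) = 31.43 — high.
Try y = 5.99 m: A R^(2/3) = 28.6 — matches.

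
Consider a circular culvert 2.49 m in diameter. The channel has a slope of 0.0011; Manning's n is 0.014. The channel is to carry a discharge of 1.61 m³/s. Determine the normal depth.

Manning's equation rearranged: A R^(2/3) = nQ / (1·√S) = 0.014 × 1.61 / (√0.0011) = 0.6796.
At y = 0.557 m: A R^(2/3) = 0.3896 — short.
At y = 0.834 m: A R^(2/3) = 0.8589 — over.
At y = 0.738 m: A R^(2/3) = 0.6791 — ≈ 0.6796.

y_n = 0.738 m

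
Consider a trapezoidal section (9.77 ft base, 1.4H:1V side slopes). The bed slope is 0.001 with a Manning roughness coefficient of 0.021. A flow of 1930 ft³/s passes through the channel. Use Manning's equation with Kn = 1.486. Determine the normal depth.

y_n = 10.8 ft

Manning's equation rearranged: A R^(2/3) = nQ / (1.486·√S) = 0.021 × 1930 / (1.486 × √0.001) = 862.5.
Trying y = 13.2 ft: A R^(2/3) = 1333 — over.
Trying y = 10.8 ft: A R^(2/3) = 860.5 — close enough.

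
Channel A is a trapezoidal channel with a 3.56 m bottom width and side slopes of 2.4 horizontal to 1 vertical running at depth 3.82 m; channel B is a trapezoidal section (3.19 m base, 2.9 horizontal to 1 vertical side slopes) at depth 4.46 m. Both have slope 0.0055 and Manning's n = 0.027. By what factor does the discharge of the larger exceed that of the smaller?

1.61

Channel A: With bottom width b = 3.56 m and side slope z = 2.4: A = (b + zy)y = (3.56 + 2.4×3.82)×3.82 = 48.62 m²; P = b + 2y√(1+z²) = 3.56 + 2×3.82×2.6 = 23.42 m. Hydraulic radius R = A/P = 48.62/23.42 = 2.076 m. Q_A = (1/0.027)·48.62·2.076^(2/3)·√0.0055 = 217.3 m³/s.
Channel B: With bottom width b = 3.19 m and side slope z = 2.9: A = (b + zy)y = (3.19 + 2.9×4.46)×4.46 = 71.91 m²; P = b + 2y√(1+z²) = 3.19 + 2×4.46×3.068 = 30.55 m. Hydraulic radius R = A/P = 71.91/30.55 = 2.354 m. Q_B = (1/0.027)·71.91·2.354^(2/3)·√0.0055 = 349.5 m³/s.
The larger discharge is 349.5 m³/s and the smaller is 217.3 m³/s; the ratio is 1.61.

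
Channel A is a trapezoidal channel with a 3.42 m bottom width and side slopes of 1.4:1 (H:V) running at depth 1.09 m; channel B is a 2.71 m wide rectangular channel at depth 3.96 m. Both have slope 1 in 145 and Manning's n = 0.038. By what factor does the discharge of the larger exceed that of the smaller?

2.42

Channel A: With bottom width b = 3.42 m and side slope z = 1.4: A = (b + zy)y = (3.42 + 1.4×1.09)×1.09 = 5.391 m²; P = b + 2y√(1+z²) = 3.42 + 2×1.09×1.72 = 7.171 m. Hydraulic radius R = A/P = 5.391/7.171 = 0.7518 m. Q_A = (1/0.038)·5.391·0.7518^(2/3)·√0.006897 = 9.742 m³/s.
Channel B: Flow area A = b·y = 2.71 × 3.96 = 10.73 m². Wetted perimeter P = b + 2y = 2.71 + 2×3.96 = 10.63 m. Hydraulic radius R = A/P = 10.73/10.63 = 1.01 m. Q_B = (1/0.038)·10.73·1.01^(2/3)·√0.006897 = 23.6 m³/s.
The larger discharge is 23.6 m³/s and the smaller is 9.742 m³/s; the ratio is 2.42.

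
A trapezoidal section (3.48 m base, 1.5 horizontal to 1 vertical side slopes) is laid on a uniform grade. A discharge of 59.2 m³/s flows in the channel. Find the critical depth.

y_c = 2.25 m

At critical depth, Q² T / (g A³) = 1, i.e. A³/T = Q²/g = 59.2²/9.81 = 357.3.
At y = 2.55 m: A³/T = 580.7 — over.
At y = 1.89 m: A³/T = 185.8 — short.
At y = 2.25 m: A³/T = 358.7 — close enough.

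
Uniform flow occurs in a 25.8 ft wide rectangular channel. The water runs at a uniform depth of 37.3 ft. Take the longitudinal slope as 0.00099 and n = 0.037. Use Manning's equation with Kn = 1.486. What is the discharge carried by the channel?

Q = 5490 ft³/s

Flow area A = b·y = 25.8 × 37.3 = 962.3 ft². Wetted perimeter P = b + 2y = 25.8 + 2×37.3 = 100.4 ft.
Hydraulic radius R = A/P = 962.3/100.4 = 9.585 ft.
Manning's equation: Q = (1.486/n) A R^(2/3) S^(1/2) = (1.486/0.037) × 962.3 × 9.585^(2/3) × 0.00099^(1/2) = 5490 ft³/s.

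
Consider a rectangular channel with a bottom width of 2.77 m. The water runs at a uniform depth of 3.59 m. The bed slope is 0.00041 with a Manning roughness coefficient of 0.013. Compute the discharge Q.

Q = 15.5 m³/s

Flow area A = b·y = 2.77 × 3.59 = 9.944 m². Wetted perimeter P = b + 2y = 2.77 + 2×3.59 = 9.95 m.
Hydraulic radius R = A/P = 9.944/9.95 = 0.9994 m.
Manning's equation: Q = (1/n) A R^(2/3) S^(1/2) = (1/0.013) × 9.944 × 0.9994^(2/3) × 0.00041^(1/2) = 15.5 m³/s.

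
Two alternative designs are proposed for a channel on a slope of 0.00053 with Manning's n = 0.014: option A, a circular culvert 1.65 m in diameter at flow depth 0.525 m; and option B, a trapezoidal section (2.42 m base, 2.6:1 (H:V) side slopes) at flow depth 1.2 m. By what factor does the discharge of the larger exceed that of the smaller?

Channel A: For a circular section of diameter D = 1.65 m at depth y = 0.525 m, the central angle is θ = 2 arccos(1 − 2y/D) = 2.397 rad. Then A = (D²/8)(θ − sin θ) = 0.5853 m² and P = Dθ/2 = 1.978 m. Hydraulic radius R = A/P = 0.5853/1.978 = 0.2959 m. Q_A = (1/0.014)·0.5853·0.2959^(2/3)·√0.00053 = 0.4274 m³/s.
Channel B: With bottom width b = 2.42 m and side slope z = 2.6: A = (b + zy)y = (2.42 + 2.6×1.2)×1.2 = 6.648 m²; P = b + 2y√(1+z²) = 2.42 + 2×1.2×2.786 = 9.106 m. Hydraulic radius R = A/P = 6.648/9.106 = 0.7301 m. Q_B = (1/0.014)·6.648·0.7301^(2/3)·√0.00053 = 8.864 m³/s.
The larger discharge is 8.864 m³/s and the smaller is 0.4274 m³/s; the ratio is 20.7.

20.7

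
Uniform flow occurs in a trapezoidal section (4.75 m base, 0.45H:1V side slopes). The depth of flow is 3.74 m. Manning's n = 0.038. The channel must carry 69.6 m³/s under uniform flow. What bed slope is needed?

With bottom width b = 4.75 m and side slope z = 0.45: A = (b + zy)y = (4.75 + 0.45×3.74)×3.74 = 24.06 m²; P = b + 2y√(1+z²) = 4.75 + 2×3.74×1.097 = 12.95 m.
Hydraulic radius R = A/P = 24.06/12.95 = 1.858 m.
From Manning's equation, S = [nQ / (1 A R^(2/3))]² = [0.038 × 69.6 / (1 × 24.06 × 1.858^(2/3))]² = 0.00529.

S = 0.00529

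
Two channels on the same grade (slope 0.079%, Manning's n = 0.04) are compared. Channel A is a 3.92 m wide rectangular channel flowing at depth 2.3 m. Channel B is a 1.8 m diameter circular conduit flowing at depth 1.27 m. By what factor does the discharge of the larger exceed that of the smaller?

Channel A: Flow area A = b·y = 3.92 × 2.3 = 9.016 m². Wetted perimeter P = b + 2y = 3.92 + 2×2.3 = 8.52 m. Hydraulic radius R = A/P = 9.016/8.52 = 1.058 m. Q_A = (1/0.04)·9.016·1.058^(2/3)·√0.00079 = 6.579 m³/s.
Channel B: For a circular section of diameter D = 1.8 m at depth y = 1.27 m, the central angle is θ = 2 arccos(1 − 2y/D) = 3.989 rad. Then A = (D²/8)(θ − sin θ) = 1.919 m² and P = Dθ/2 = 3.59 m. Hydraulic radius R = A/P = 1.919/3.59 = 0.5346 m. Q_B = (1/0.04)·1.919·0.5346^(2/3)·√0.00079 = 0.8882 m³/s.
The larger discharge is 6.579 m³/s and the smaller is 0.8882 m³/s; the ratio is 7.41.

7.41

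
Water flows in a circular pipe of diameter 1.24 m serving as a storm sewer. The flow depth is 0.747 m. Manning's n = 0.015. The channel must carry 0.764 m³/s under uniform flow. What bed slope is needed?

S = 0.000939

For a circular section of diameter D = 1.24 m at depth y = 0.747 m, the central angle is θ = 2 arccos(1 − 2y/D) = 3.554 rad. Then A = (D²/8)(θ − sin θ) = 0.7602 m² and P = Dθ/2 = 2.204 m.
Hydraulic radius R = A/P = 0.7602/2.204 = 0.345 m.
From Manning's equation, S = [nQ / (1 A R^(2/3))]² = [0.015 × 0.764 / (1 × 0.7602 × 0.345^(2/3))]² = 0.000939.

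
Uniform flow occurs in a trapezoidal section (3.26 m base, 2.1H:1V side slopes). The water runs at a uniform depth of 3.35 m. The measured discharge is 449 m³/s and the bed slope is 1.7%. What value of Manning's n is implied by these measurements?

With bottom width b = 3.26 m and side slope z = 2.1: A = (b + zy)y = (3.26 + 2.1×3.35)×3.35 = 34.49 m²; P = b + 2y√(1+z²) = 3.26 + 2×3.35×2.326 = 18.84 m.
Hydraulic radius R = A/P = 34.49/18.84 = 1.83 m.
Rearranging Manning's equation: n = (1/Q) A R^(2/3) S^(1/2) = (1/449) × 34.49 × 1.83^(2/3) × √0.017 = 0.015.

n = 0.015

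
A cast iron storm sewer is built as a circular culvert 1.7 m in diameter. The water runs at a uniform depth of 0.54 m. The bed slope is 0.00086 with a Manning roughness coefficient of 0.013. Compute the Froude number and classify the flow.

For a circular section of diameter D = 1.7 m at depth y = 0.54 m, the central angle is θ = 2 arccos(1 − 2y/D) = 2.395 rad. Then A = (D²/8)(θ − sin θ) = 0.6198 m² and P = Dθ/2 = 2.036 m.
Hydraulic radius R = A/P = 0.6198/2.036 = 0.3045 m.
V = (1/n) R^(2/3) √S = (1/0.013) × 0.3045^(2/3) × √0.00086 = 1.021 m/s. Hydraulic depth D_h = A/T = 0.6198/1.583 = 0.3916 m.
Froude number Fr = V/√(g·D_h) = 1.021/√(9.81×0.3916) = 0.521, which is less than 1, so the flow is subcritical.

subcritical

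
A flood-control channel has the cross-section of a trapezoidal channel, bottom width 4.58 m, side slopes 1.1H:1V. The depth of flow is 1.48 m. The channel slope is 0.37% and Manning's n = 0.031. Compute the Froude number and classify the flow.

With bottom width b = 4.58 m and side slope z = 1.1: A = (b + zy)y = (4.58 + 1.1×1.48)×1.48 = 9.188 m²; P = b + 2y√(1+z²) = 4.58 + 2×1.48×1.487 = 8.98 m.
Hydraulic radius R = A/P = 9.188/8.98 = 1.023 m.
V = (1/n) R^(2/3) √S = (1/0.031) × 1.023^(2/3) × √0.0037 = 1.992 m/s. Hydraulic depth D_h = A/T = 9.188/7.836 = 1.173 m.
Froude number Fr = V/√(g·D_h) = 1.992/√(9.81×1.173) = 0.587, which is less than 1, so the flow is subcritical.

subcritical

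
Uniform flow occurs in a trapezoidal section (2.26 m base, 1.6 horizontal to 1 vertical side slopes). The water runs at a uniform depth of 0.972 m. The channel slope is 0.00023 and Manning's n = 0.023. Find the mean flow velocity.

With bottom width b = 2.26 m and side slope z = 1.6: A = (b + zy)y = (2.26 + 1.6×0.972)×0.972 = 3.708 m²; P = b + 2y√(1+z²) = 2.26 + 2×0.972×1.887 = 5.928 m.
Hydraulic radius R = A/P = 3.708/5.928 = 0.6256 m.
From Manning's equation, V = (1/n) R^(2/3) S^(1/2) = (1/0.023) × 0.6256^(2/3) × 0.00023^(1/2) = 0.482 m/s.

V = 0.482 m/s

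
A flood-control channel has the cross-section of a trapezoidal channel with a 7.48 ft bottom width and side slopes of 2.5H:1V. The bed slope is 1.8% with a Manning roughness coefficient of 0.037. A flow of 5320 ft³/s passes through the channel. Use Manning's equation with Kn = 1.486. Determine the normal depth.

y_n = 10 ft

Manning's equation rearranged: A R^(2/3) = nQ / (1.486·√S) = 0.037 × 5320 / (1.486 × √0.018) = 987.3.
Trying y = 6.96 ft: A R^(2/3) = 425.5 — too small.
Trying y = 10 ft: A R^(2/3) = 986.8 — ≈ 987.3.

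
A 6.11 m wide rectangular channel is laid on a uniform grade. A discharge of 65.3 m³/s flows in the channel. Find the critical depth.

y_c = 2.27 m

For a rectangular channel, critical depth y_c = (q²/g)^(1/3) where q = Q/b = 65.3/6.11 = 10.69 m²/s.
So y_c = (10.69²/9.81)^(1/3) = 2.27 m.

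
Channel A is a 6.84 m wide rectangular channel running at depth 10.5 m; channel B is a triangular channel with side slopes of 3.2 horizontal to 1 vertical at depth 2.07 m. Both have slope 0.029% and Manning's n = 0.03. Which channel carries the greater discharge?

channel A

Channel A: Flow area A = b·y = 6.84 × 10.5 = 71.82 m². Wetted perimeter P = b + 2y = 6.84 + 2×10.5 = 27.84 m. Hydraulic radius R = A/P = 71.82/27.84 = 2.58 m. Q_A = (1/0.03)·71.82·2.58^(2/3)·√0.00029 = 76.68 m³/s.
Channel B: For a triangular section with side slope z = 3.2: A = zy² = 3.2×2.07² = 13.71 m²; P = 2y√(1+z²) = 2×2.07×3.353 = 13.88 m. Hydraulic radius R = A/P = 13.71/13.88 = 0.9879 m. Q_B = (1/0.03)·13.71·0.9879^(2/3)·√0.00029 = 7.72 m³/s.
Q_A = 76.68 m³/s vs Q_B = 7.72 m³/s, so channel A carries more.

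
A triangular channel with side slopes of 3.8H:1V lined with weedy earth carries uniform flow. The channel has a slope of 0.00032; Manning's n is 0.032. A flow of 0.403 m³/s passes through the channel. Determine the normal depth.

Manning's equation rearranged: A R^(2/3) = nQ / (1·√S) = 0.032 × 0.403 / (√0.00032) = 0.7209.
At y = 0.462 m: A R^(2/3) = 0.2986 — low.
At y = 0.643 m: A R^(2/3) = 0.7211 — close enough.

y_n = 0.643 m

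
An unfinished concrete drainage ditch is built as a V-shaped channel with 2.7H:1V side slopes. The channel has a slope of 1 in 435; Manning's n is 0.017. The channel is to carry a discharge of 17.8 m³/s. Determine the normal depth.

Manning's equation rearranged: A R^(2/3) = nQ / (1·√S) = 0.017 × 17.8 / (√0.002299) = 6.311.
At y = 1.26 m: A R^(2/3) = 3.018 — too small.
At y = 1.87 m: A R^(2/3) = 8.649 — too large.
At y = 1.66 m: A R^(2/3) = 6.295 — ≈ 6.311.

y_n = 1.66 m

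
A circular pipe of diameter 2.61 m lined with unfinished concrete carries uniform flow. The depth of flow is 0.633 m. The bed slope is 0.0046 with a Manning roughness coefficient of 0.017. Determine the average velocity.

For a circular section of diameter D = 2.61 m at depth y = 0.633 m, the central angle is θ = 2 arccos(1 − 2y/D) = 2.06 rad. Then A = (D²/8)(θ − sin θ) = 1.002 m² and P = Dθ/2 = 2.688 m.
Hydraulic radius R = A/P = 1.002/2.688 = 0.3728 m.
From Manning's equation, V = (1/n) R^(2/3) S^(1/2) = (1/0.017) × 0.3728^(2/3) × 0.0046^(1/2) = 2.07 m/s.

V = 2.07 m/s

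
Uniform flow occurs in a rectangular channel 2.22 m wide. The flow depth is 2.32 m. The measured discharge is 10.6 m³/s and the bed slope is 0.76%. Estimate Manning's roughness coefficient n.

n = 0.035

Flow area A = b·y = 2.22 × 2.32 = 5.15 m². Wetted perimeter P = b + 2y = 2.22 + 2×2.32 = 6.86 m.
Hydraulic radius R = A/P = 5.15/6.86 = 0.7508 m.
Rearranging Manning's equation: n = (1/Q) A R^(2/3) S^(1/2) = (1/10.6) × 5.15 × 0.7508^(2/3) × √0.0076 = 0.035.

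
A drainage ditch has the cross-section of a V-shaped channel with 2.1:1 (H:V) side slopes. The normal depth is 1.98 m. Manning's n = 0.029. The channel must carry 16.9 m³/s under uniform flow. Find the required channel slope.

S = 0.00412

For a triangular section with side slope z = 2.1: A = zy² = 2.1×1.98² = 8.233 m²; P = 2y√(1+z²) = 2×1.98×2.326 = 9.211 m.
Hydraulic radius R = A/P = 8.233/9.211 = 0.8938 m.
From Manning's equation, S = [nQ / (1 A R^(2/3))]² = [0.029 × 16.9 / (1 × 8.233 × 0.8938^(2/3))]² = 0.00412.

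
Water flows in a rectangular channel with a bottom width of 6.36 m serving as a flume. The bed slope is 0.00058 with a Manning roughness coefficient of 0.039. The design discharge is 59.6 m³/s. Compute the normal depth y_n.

y_n = 8.65 m

Manning's equation rearranged: A R^(2/3) = nQ / (1·√S) = 0.039 × 59.6 / (√0.00058) = 96.52.
Trying y = 6.82 m: A R^(2/3) = 72.67 — low.
Trying y = 10.6 m: A R^(2/3) = 122.4 — high.
Trying y = 8.65 m: A R^(2/3) = 96.56 — close enough.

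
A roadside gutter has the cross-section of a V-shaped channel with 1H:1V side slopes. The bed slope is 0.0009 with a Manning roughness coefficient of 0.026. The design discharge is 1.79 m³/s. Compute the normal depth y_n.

y_n = 1.53 m

Manning's equation rearranged: A R^(2/3) = nQ / (1·√S) = 0.026 × 1.79 / (√0.0009) = 1.551.
Try y = 1.36 m: A R^(2/3) = 1.135 — short.
Try y = 1.53 m: A R^(2/3) = 1.554 — close enough.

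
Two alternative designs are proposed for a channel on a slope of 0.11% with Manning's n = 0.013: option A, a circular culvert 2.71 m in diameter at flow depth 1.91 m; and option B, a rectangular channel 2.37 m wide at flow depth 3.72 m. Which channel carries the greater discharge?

channel B

Channel A: For a circular section of diameter D = 2.71 m at depth y = 1.91 m, the central angle is θ = 2 arccos(1 − 2y/D) = 3.986 rad. Then A = (D²/8)(θ − sin θ) = 4.345 m² and P = Dθ/2 = 5.401 m. Hydraulic radius R = A/P = 4.345/5.401 = 0.8045 m. Q_A = (1/0.013)·4.345·0.8045^(2/3)·√0.0011 = 9.589 m³/s.
Channel B: Flow area A = b·y = 2.37 × 3.72 = 8.816 m². Wetted perimeter P = b + 2y = 2.37 + 2×3.72 = 9.81 m. Hydraulic radius R = A/P = 8.816/9.81 = 0.8987 m. Q_B = (1/0.013)·8.816·0.8987^(2/3)·√0.0011 = 20.95 m³/s.
Q_A = 9.589 m³/s vs Q_B = 20.95 m³/s, so channel B carries more.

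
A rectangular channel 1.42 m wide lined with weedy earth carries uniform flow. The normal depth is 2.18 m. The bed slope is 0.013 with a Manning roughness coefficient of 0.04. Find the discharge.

Q = 5.82 m³/s

Flow area A = b·y = 1.42 × 2.18 = 3.096 m². Wetted perimeter P = b + 2y = 1.42 + 2×2.18 = 5.78 m.
Hydraulic radius R = A/P = 3.096/5.78 = 0.5356 m.
Manning's equation: Q = (1/n) A R^(2/3) S^(1/2) = (1/0.04) × 3.096 × 0.5356^(2/3) × 0.013^(1/2) = 5.82 m³/s.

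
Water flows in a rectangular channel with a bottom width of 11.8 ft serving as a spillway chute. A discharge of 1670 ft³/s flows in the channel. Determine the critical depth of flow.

For a rectangular channel, critical depth y_c = (q²/g)^(1/3) where q = Q/b = 1670/11.8 = 141.5 ft²/s.
So y_c = (141.5²/32.2)^(1/3) = 8.54 ft.

y_c = 8.54 ft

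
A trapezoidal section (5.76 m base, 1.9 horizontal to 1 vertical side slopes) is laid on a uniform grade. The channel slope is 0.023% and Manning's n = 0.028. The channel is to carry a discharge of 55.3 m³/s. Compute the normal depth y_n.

y_n = 4.16 m

Manning's equation rearranged: A R^(2/3) = nQ / (1·√S) = 0.028 × 55.3 / (√0.00023) = 102.1.
At y = 4.8 m: A R^(2/3) = 138.8 — high.
At y = 2.85 m: A R^(2/3) = 46.59 — low.
At y = 4.16 m: A R^(2/3) = 102.1 — close enough.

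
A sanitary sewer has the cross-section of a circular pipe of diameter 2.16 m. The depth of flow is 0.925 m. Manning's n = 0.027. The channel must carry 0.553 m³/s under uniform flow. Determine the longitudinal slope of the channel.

S = 0.00026

For a circular section of diameter D = 2.16 m at depth y = 0.925 m, the central angle is θ = 2 arccos(1 − 2y/D) = 2.854 rad. Then A = (D²/8)(θ − sin θ) = 1.499 m² and P = Dθ/2 = 3.082 m.
Hydraulic radius R = A/P = 1.499/3.082 = 0.4862 m.
From Manning's equation, S = [nQ / (1 A R^(2/3))]² = [0.027 × 0.553 / (1 × 1.499 × 0.4862^(2/3))]² = 0.00026.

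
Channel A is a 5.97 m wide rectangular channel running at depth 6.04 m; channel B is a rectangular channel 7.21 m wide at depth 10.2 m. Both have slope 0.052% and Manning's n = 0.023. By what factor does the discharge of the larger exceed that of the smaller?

2.47

Channel A: Flow area A = b·y = 5.97 × 6.04 = 36.06 m². Wetted perimeter P = b + 2y = 5.97 + 2×6.04 = 18.05 m. Hydraulic radius R = A/P = 36.06/18.05 = 1.998 m. Q_A = (1/0.023)·36.06·1.998^(2/3)·√0.00052 = 56.71 m³/s.
Channel B: Flow area A = b·y = 7.21 × 10.2 = 73.54 m². Wetted perimeter P = b + 2y = 7.21 + 2×10.2 = 27.61 m. Hydraulic radius R = A/P = 73.54/27.61 = 2.664 m. Q_B = (1/0.023)·73.54·2.664^(2/3)·√0.00052 = 140.1 m³/s.
The larger discharge is 140.1 m³/s and the smaller is 56.71 m³/s; the ratio is 2.47.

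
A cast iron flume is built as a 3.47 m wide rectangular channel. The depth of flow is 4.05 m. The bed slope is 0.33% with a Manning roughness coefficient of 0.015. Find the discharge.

Flow area A = b·y = 3.47 × 4.05 = 14.05 m². Wetted perimeter P = b + 2y = 3.47 + 2×4.05 = 11.57 m.
Hydraulic radius R = A/P = 14.05/11.57 = 1.215 m.
Manning's equation: Q = (1/n) A R^(2/3) S^(1/2) = (1/0.015) × 14.05 × 1.215^(2/3) × 0.0033^(1/2) = 61.3 m³/s.

Q = 61.3 m³/s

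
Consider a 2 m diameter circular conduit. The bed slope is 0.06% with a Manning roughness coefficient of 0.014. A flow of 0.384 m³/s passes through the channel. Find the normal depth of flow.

y_n = 0.45 m

Manning's equation rearranged: A R^(2/3) = nQ / (1·√S) = 0.014 × 0.384 / (√0.0006) = 0.2195.
Trying y = 0.37 m: A R^(2/3) = 0.1479 — short.
Trying y = 0.45 m: A R^(2/3) = 0.2197 — ≈ 0.2195.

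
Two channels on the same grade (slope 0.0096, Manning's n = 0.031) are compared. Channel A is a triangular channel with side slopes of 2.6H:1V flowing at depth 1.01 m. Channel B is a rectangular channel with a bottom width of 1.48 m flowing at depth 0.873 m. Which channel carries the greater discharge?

channel A

Channel A: For a triangular section with side slope z = 2.6: A = zy² = 2.6×1.01² = 2.652 m²; P = 2y√(1+z²) = 2×1.01×2.786 = 5.627 m. Hydraulic radius R = A/P = 2.652/5.627 = 0.4713 m. Q_A = (1/0.031)·2.652·0.4713^(2/3)·√0.0096 = 5.077 m³/s.
Channel B: Flow area A = b·y = 1.48 × 0.873 = 1.292 m². Wetted perimeter P = b + 2y = 1.48 + 2×0.873 = 3.226 m. Hydraulic radius R = A/P = 1.292/3.226 = 0.4005 m. Q_B = (1/0.031)·1.292·0.4005^(2/3)·√0.0096 = 2.219 m³/s.
Q_A = 5.077 m³/s vs Q_B = 2.219 m³/s, so channel A carries more.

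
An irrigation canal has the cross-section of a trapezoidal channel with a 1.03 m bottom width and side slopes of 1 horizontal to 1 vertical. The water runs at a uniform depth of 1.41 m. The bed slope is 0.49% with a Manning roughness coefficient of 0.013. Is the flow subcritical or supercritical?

With bottom width b = 1.03 m and side slope z = 1: A = (b + zy)y = (1.03 + 1×1.41)×1.41 = 3.44 m²; P = b + 2y√(1+z²) = 1.03 + 2×1.41×1.414 = 5.018 m.
Hydraulic radius R = A/P = 3.44/5.018 = 0.6856 m.
V = (1/n) R^(2/3) √S = (1/0.013) × 0.6856^(2/3) × √0.0049 = 4.187 m/s. Hydraulic depth D_h = A/T = 3.44/3.85 = 0.8936 m.
Froude number Fr = V/√(g·D_h) = 4.187/√(9.81×0.8936) = 1.41, which is greater than 1, so the flow is supercritical.

supercritical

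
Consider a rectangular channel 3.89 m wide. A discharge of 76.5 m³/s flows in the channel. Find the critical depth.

For a rectangular channel, critical depth y_c = (q²/g)^(1/3) where q = Q/b = 76.5/3.89 = 19.67 m²/s.
So y_c = (19.67²/9.81)^(1/3) = 3.4 m.

y_c = 3.4 m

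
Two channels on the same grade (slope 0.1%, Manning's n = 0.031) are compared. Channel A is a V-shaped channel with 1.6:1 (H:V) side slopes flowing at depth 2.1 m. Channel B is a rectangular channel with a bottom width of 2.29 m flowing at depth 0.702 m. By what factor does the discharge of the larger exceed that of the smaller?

7.07

Channel A: For a triangular section with side slope z = 1.6: A = zy² = 1.6×2.1² = 7.056 m²; P = 2y√(1+z²) = 2×2.1×1.887 = 7.925 m. Hydraulic radius R = A/P = 7.056/7.925 = 0.8904 m. Q_A = (1/0.031)·7.056·0.8904^(2/3)·√0.001 = 6.662 m³/s.
Channel B: Flow area A = b·y = 2.29 × 0.702 = 1.608 m². Wetted perimeter P = b + 2y = 2.29 + 2×0.702 = 3.694 m. Hydraulic radius R = A/P = 1.608/3.694 = 0.4352 m. Q_B = (1/0.031)·1.608·0.4352^(2/3)·√0.001 = 0.9417 m³/s.
The larger discharge is 6.662 m³/s and the smaller is 0.9417 m³/s; the ratio is 7.07.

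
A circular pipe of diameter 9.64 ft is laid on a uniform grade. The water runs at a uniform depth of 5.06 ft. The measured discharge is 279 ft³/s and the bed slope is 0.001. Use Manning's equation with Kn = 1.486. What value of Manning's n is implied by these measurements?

n = 0.012

For a circular section of diameter D = 9.64 ft at depth y = 5.06 ft, the central angle is θ = 2 arccos(1 − 2y/D) = 3.241 rad. Then A = (D²/8)(θ − sin θ) = 38.81 ft² and P = Dθ/2 = 15.62 ft.
Hydraulic radius R = A/P = 38.81/15.62 = 2.484 ft.
Rearranging Manning's equation: n = (1.486/Q) A R^(2/3) S^(1/2) = (1.486/279) × 38.81 × 2.484^(2/3) × √0.001 = 0.012.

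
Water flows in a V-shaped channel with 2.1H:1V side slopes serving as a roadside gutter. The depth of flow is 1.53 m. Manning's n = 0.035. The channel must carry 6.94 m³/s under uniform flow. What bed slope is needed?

For a triangular section with side slope z = 2.1: A = zy² = 2.1×1.53² = 4.916 m²; P = 2y√(1+z²) = 2×1.53×2.326 = 7.117 m.
Hydraulic radius R = A/P = 4.916/7.117 = 0.6907 m.
From Manning's equation, S = [nQ / (1 A R^(2/3))]² = [0.035 × 6.94 / (1 × 4.916 × 0.6907^(2/3))]² = 0.004.

S = 0.004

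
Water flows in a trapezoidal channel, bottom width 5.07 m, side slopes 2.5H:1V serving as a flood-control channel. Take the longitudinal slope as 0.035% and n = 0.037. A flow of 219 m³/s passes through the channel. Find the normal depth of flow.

Manning's equation rearranged: A R^(2/3) = nQ / (1·√S) = 0.037 × 219 / (√0.00035) = 433.1.
At y = 5.21 m: A R^(2/3) = 189.3 — short.
At y = 8.72 m: A R^(2/3) = 639 — over.
At y = 7.42 m: A R^(2/3) = 433.7 — matches.

y_n = 7.42 m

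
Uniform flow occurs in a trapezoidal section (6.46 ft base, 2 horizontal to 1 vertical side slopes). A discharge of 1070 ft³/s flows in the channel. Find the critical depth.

y_c = 5.68 ft

At critical depth, Q² T / (g A³) = 1, i.e. A³/T = Q²/g = 1070²/32.2 = 35560.
Try y = 4.64 ft: A³/T = 15570 — low.
Try y = 6.76 ft: A³/T = 73550 — high.
Try y = 5.68 ft: A³/T = 35540 — close enough.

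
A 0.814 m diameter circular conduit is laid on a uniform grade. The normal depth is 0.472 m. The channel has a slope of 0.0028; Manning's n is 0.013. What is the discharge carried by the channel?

For a circular section of diameter D = 0.814 m at depth y = 0.472 m, the central angle is θ = 2 arccos(1 − 2y/D) = 3.462 rad. Then A = (D²/8)(θ − sin θ) = 0.3129 m² and P = Dθ/2 = 1.409 m.
Hydraulic radius R = A/P = 0.3129/1.409 = 0.222 m.
Manning's equation: Q = (1/n) A R^(2/3) S^(1/2) = (1/0.013) × 0.3129 × 0.222^(2/3) × 0.0028^(1/2) = 0.467 m³/s.

Q = 0.467 m³/s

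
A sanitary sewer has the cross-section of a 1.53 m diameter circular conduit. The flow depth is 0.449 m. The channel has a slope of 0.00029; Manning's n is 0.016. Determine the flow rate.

Q = 0.193 m³/s

For a circular section of diameter D = 1.53 m at depth y = 0.449 m, the central angle is θ = 2 arccos(1 − 2y/D) = 2.29 rad. Then A = (D²/8)(θ − sin θ) = 0.4499 m² and P = Dθ/2 = 1.752 m.
Hydraulic radius R = A/P = 0.4499/1.752 = 0.2568 m.
Manning's equation: Q = (1/n) A R^(2/3) S^(1/2) = (1/0.016) × 0.4499 × 0.2568^(2/3) × 0.00029^(1/2) = 0.193 m³/s.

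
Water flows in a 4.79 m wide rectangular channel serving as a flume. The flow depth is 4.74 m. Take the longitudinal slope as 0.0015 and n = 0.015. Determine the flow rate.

Flow area A = b·y = 4.79 × 4.74 = 22.7 m². Wetted perimeter P = b + 2y = 4.79 + 2×4.74 = 14.27 m.
Hydraulic radius R = A/P = 22.7/14.27 = 1.591 m.
Manning's equation: Q = (1/n) A R^(2/3) S^(1/2) = (1/0.015) × 22.7 × 1.591^(2/3) × 0.0015^(1/2) = 79.9 m³/s.

Q = 79.9 m³/s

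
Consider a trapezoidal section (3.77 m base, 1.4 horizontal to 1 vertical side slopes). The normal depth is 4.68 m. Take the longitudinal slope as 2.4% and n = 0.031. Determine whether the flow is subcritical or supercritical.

With bottom width b = 3.77 m and side slope z = 1.4: A = (b + zy)y = (3.77 + 1.4×4.68)×4.68 = 48.31 m²; P = b + 2y√(1+z²) = 3.77 + 2×4.68×1.72 = 19.87 m.
Hydraulic radius R = A/P = 48.31/19.87 = 2.431 m.
V = (1/n) R^(2/3) √S = (1/0.031) × 2.431^(2/3) × √0.024 = 9.034 m/s. Hydraulic depth D_h = A/T = 48.31/16.87 = 2.863 m.
Froude number Fr = V/√(g·D_h) = 9.034/√(9.81×2.863) = 1.7, which is greater than 1, so the flow is supercritical.

supercritical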